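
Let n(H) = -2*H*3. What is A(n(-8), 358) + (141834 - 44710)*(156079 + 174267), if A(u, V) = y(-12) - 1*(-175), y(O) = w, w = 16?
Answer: 32084525095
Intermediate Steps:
y(O) = 16
n(H) = -6*H
A(u, V) = 191 (A(u, V) = 16 - 1*(-175) = 16 + 175 = 191)
A(n(-8), 358) + (141834 - 44710)*(156079 + 174267) = 191 + (141834 - 44710)*(156079 + 174267) = 191 + 97124*330346 = 191 + 32084524904 = 32084525095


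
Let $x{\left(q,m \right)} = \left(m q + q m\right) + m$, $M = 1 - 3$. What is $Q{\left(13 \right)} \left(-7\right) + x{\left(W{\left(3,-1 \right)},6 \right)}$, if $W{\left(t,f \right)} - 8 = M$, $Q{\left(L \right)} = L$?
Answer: $-13$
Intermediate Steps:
$M = -2$ ($M = 1 - 3 = -2$)
$W{\left(t,f \right)} = 6$ ($W{\left(t,f \right)} = 8 - 2 = 6$)
$x{\left(q,m \right)} = m + 2 m q$ ($x{\left(q,m \right)} = \left(m q + m q\right) + m = 2 m q + m = m + 2 m q$)
$Q{\left(13 \right)} \left(-7\right) + x{\left(W{\left(3,-1 \right)},6 \right)} = 13 \left(-7\right) + 6 \left(1 + 2 \cdot 6\right) = -91 + 6 \left(1 + 12\right) = -91 + 6 \cdot 13 = -91 + 78 = -13$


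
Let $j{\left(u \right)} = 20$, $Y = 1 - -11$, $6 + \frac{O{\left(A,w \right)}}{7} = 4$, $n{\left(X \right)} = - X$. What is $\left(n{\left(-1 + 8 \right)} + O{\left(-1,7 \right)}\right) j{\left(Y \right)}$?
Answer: $-420$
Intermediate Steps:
$O{\left(A,w \right)} = -14$ ($O{\left(A,w \right)} = -42 + 7 \cdot 4 = -42 + 28 = -14$)
$Y = 12$ ($Y = 1 + 11 = 12$)
$\left(n{\left(-1 + 8 \right)} + O{\left(-1,7 \right)}\right) j{\left(Y \right)} = \left(- (-1 + 8) - 14\right) 20 = \left(\left(-1\right) 7 - 14\right) 20 = \left(-7 - 14\right) 20 = \left(-21\right) 20 = -420$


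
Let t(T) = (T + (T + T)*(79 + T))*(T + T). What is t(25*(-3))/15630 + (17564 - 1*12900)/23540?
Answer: 1860851/278735 ≈ 6.6761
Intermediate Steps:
t(T) = 2*T*(T + 2*T*(79 + T)) (t(T) = (T + (2*T)*(79 + T))*(2*T) = (T + 2*T*(79 + T))*(2*T) = 2*T*(T + 2*T*(79 + T)))
t(25*(-3))/15630 + (17564 - 1*12900)/23540 = ((25*(-3))**2*(318 + 4*(25*(-3))))/15630 + (17564 - 1*12900)/23540 = ((-75)**2*(318 + 4*(-75)))*(1/15630) + (17564 - 12900)*(1/23540) = (5625*(318 - 300))*(1/15630) + 4664*(1/23540) = (5625*18)*(1/15630) + 106/535 = 101250*(1/15630) + 106/535 = 3375/521 + 106/535 = 1860851/278735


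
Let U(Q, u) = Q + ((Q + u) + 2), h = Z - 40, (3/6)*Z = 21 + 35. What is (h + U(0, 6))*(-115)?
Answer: -9200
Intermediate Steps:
Z = 112 (Z = 2*(21 + 35) = 2*56 = 112)
h = 72 (h = 112 - 40 = 72)
U(Q, u) = 2 + u + 2*Q (U(Q, u) = Q + (2 + Q + u) = 2 + u + 2*Q)
(h + U(0, 6))*(-115) = (72 + (2 + 6 + 2*0))*(-115) = (72 + (2 + 6 + 0))*(-115) = (72 + 8)*(-115) = 80*(-115) = -9200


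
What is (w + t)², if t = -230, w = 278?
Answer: 2304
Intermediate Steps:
(w + t)² = (278 - 230)² = 48² = 2304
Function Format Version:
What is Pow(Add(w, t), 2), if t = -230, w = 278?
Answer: 2304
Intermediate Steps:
Pow(Add(w, t), 2) = Pow(Add(278, -230), 2) = Pow(48, 2) = 2304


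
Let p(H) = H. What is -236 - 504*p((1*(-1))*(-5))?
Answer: -2756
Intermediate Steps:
-236 - 504*p((1*(-1))*(-5)) = -236 - 504*1*(-1)*(-5) = -236 - (-504)*(-5) = -236 - 504*5 = -236 - 2520 = -2756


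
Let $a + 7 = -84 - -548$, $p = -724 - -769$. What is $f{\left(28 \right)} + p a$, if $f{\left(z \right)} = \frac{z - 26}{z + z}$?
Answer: $\frac{575821}{28} \approx 20565.0$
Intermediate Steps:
$f{\left(z \right)} = \frac{-26 + z}{2 z}$
$p = 45$ ($p = -724 + 769 = 45$)
$a = 457$ ($a = -7 - -464 = -7 + \left(-84 + 548\right) = -7 + 464 = 457$)
$f{\left(28 \right)} + p a = \frac{-26 + 28}{2 \cdot 28} + 45 \cdot 457 = \frac{1}{2} \cdot \frac{1}{28} \cdot 2 + 20565 = \frac{1}{28} + 20565 = \frac{575821}{28}$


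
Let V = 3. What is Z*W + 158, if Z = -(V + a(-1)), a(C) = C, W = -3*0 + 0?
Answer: 158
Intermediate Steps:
W = 0 (W = 0 + 0 = 0)
Z = -2 (Z = -(3 - 1) = -1*2 = -2)
Z*W + 158 = -2*0 + 158 = 0 + 158 = 158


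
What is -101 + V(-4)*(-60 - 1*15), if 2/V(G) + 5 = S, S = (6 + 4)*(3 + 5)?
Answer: -103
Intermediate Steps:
S = 80 (S = 10*8 = 80)
V(G) = 2/75 (V(G) = 2/(-5 + 80) = 2/75)
-101 + V(-4)*(-60 - 1*15) = -101 + 2*(-60 - 1*15)/75 = -101 + 2*(-60 - 15)/75 = -101 + (2/75)*(-75) = -101 - 2 = -103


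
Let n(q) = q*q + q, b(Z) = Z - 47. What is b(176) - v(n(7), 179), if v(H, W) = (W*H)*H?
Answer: -561215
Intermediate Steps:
b(Z) = -47 + Z
n(q) = q + q² (n(q) = q² + q = q + q²)
v(H, W) = W*H² (v(H, W) = (H*W)*H = W*H²)
b(176) - v(n(7), 179) = (-47 + 176) - 179*(7*(1 + 7))² = 129 - 179*(7*8)² = 129 - 179*56² = 129 - 179*3136 = 129 - 1*561344 = 129 - 561344 = -561215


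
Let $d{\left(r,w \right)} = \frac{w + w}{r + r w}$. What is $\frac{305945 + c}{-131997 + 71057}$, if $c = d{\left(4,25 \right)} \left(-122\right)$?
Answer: $- \frac{1590609}{316888} \approx -5.0195$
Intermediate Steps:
$d{\left(r,w \right)} = \frac{2 w}{r + r w}$
$c = - \frac{1525}{26}$ ($c = 2 \cdot 25 \cdot \frac{1}{4} \frac{1}{1 + 25} \left(-122\right) = 2 \cdot 25 \cdot \frac{1}{4} \cdot \frac{1}{26} \left(-122\right) = \frac{25}{52} \left(-122\right) = - \frac{1525}{26} \approx -58.654$)
$\frac{305945 + c}{-131997 + 71057} = \frac{305945 - \frac{1525}{26}}{-131997 + 71057} = \frac{7953045}{26 \left(-60940\right)} = \frac{7953045}{26} \left(- \frac{1}{60940}\right) = - \frac{1590609}{316888}$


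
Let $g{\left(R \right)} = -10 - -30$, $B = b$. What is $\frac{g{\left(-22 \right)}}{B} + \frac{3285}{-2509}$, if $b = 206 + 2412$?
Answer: $- \frac{4274975}{3284281} \approx -1.3016$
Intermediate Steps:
$b = 2618$
$B = 2618$
$g{\left(R \right)} = 20$ ($g{\left(R \right)} = -10 + 30 = 20$)
$\frac{g{\left(-22 \right)}}{B} + \frac{3285}{-2509} = \frac{20}{2618} + \frac{3285}{-2509} = 20 \cdot \frac{1}{2618} + 3285 \left(- \frac{1}{2509}\right) = \frac{10}{1309} - \frac{3285}{2509} = - \frac{4274975}{3284281}$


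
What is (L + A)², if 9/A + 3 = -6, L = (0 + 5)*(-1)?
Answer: 36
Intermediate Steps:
L = -5 (L = 5*(-1) = -5)
A = -1 (A = 9/(-3 - 6) = 9/(-9) = 9*(-⅑) = -1)
(L + A)² = (-5 - 1)² = (-6)² = 36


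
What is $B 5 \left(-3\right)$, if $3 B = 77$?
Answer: $-385$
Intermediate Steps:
$B = \frac{77}{3}$ ($B = \frac{1}{3} \cdot 77 = \frac{77}{3} \approx 25.667$)
$B 5 \left(-3\right) = \frac{77 \cdot 5 \left(-3\right)}{3} = \frac{77}{3} \left(-15\right) = -385$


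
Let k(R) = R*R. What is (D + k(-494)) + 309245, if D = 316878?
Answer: 870159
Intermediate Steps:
k(R) = R²
(D + k(-494)) + 309245 = (316878 + (-494)²) + 309245 = (316878 + 244036) + 309245 = 560914 + 309245 = 870159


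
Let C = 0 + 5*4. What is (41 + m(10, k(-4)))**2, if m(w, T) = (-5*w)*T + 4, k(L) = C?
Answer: 912025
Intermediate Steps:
C = 20 (C = 0 + 20 = 20)
k(L) = 20
m(w, T) = 4 - 5*T*w (m(w, T) = -5*T*w + 4 = 4 - 5*T*w)
(41 + m(10, k(-4)))**2 = (41 + (4 - 5*20*10))**2 = (41 + (4 - 1000))**2 = (41 - 996)**2 = (-955)**2 = 912025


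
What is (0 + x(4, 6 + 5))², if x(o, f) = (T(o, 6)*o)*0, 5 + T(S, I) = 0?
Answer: 0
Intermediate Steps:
T(S, I) = -5 (T(S, I) = -5 + 0 = -5)
x(o, f) = 0 (x(o, f) = -5*o*0 = 0)
(0 + x(4, 6 + 5))² = (0 + 0)² = 0² = 0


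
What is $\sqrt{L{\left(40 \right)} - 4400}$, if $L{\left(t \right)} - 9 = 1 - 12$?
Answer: $i \sqrt{4402} \approx 66.348 i$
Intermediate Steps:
$L{\left(t \right)} = -2$ ($L{\left(t \right)} = 9 + \left(1 - 12\right) = 9 - 11 = -2$)
$\sqrt{L{\left(40 \right)} - 4400} = \sqrt{-2 - 4400} = \sqrt{-4402} = i \sqrt{4402}$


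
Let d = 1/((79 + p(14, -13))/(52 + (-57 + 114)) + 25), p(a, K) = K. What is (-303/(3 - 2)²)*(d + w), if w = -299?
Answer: 252823200/2791 ≈ 90585.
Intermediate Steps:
d = 109/2791 (d = 1/((79 - 13)/(52 + (-57 + 114)) + 25) = 1/(66/(52 + 57) + 25) = 1/(66/109 + 25) = 1/(2791/109) = 109/2791 ≈ 0.039054)
(-303/(3 - 2)²)*(d + w) = (-303/(3 - 2)²)*(109/2791 - 299) = -303/(1²)*(-834400/2791) = -303/1*(-834400/2791) = -303*1*(-834400/2791) = -303*(-834400/2791) = 252823200/2791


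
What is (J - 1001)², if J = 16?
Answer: 970225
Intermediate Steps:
(J - 1001)² = (16 - 1001)² = (-985)² = 970225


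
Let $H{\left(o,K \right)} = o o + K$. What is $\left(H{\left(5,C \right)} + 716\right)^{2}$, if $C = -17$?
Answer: $524176$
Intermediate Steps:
$H{\left(o,K \right)} = K + o^{2}$ ($H{\left(o,K \right)} = o^{2} + K = K + o^{2}$)
$\left(H{\left(5,C \right)} + 716\right)^{2} = \left(\left(-17 + 5^{2}\right) + 716\right)^{2} = \left(\left(-17 + 25\right) + 716\right)^{2} = \left(8 + 716\right)^{2} = 724^{2} = 524176$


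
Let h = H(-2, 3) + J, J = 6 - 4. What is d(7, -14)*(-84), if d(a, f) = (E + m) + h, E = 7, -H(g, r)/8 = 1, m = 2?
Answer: -252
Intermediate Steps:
H(g, r) = -8 (H(g, r) = -8*1 = -8)
J = 2
h = -6 (h = -8 + 2 = -6)
d(a, f) = 3 (d(a, f) = (7 + 2) - 6 = 9 - 6 = 3)
d(7, -14)*(-84) = 3*(-84) = -252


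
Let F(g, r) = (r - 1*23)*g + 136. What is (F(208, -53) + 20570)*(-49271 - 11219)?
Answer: -296280020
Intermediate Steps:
F(g, r) = 136 + g*(-23 + r) (F(g, r) = (r - 23)*g + 136 = (-23 + r)*g + 136 = g*(-23 + r) + 136 = 136 + g*(-23 + r))
(F(208, -53) + 20570)*(-49271 - 11219) = ((136 - 23*208 + 208*(-53)) + 20570)*(-49271 - 11219) = ((136 - 4784 - 11024) + 20570)*(-60490) = (-15672 + 20570)*(-60490) = 4898*(-60490) = -296280020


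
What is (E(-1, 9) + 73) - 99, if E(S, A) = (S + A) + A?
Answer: -9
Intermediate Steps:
E(S, A) = S + 2*A (E(S, A) = (A + S) + A = S + 2*A)
(E(-1, 9) + 73) - 99 = ((-1 + 2*9) + 73) - 99 = ((-1 + 18) + 73) - 99 = (17 + 73) - 99 = 90 - 99 = -9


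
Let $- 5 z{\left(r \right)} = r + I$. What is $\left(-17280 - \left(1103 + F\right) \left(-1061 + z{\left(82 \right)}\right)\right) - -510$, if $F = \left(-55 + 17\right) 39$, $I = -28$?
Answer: $- \frac{2114911}{5} \approx -4.2298 \cdot 10^{5}$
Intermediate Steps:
$z{\left(r \right)} = \frac{28}{5} - \frac{r}{5}$ ($z{\left(r \right)} = - \frac{r - 28}{5} = - \frac{-28 + r}{5} = \frac{28}{5} - \frac{r}{5}$)
$F = -1482$ ($F = \left(-38\right) 39 = -1482$)
$\left(-17280 - \left(1103 + F\right) \left(-1061 + z{\left(82 \right)}\right)\right) - -510 = \left(-17280 - \left(1103 - 1482\right) \left(-1061 + \left(\frac{28}{5} - \frac{82}{5}\right)\right)\right) - -510 = \left(-17280 - - 379 \left(-1061 + \left(\frac{28}{5} - \frac{82}{5}\right)\right)\right) + 510 = \left(-17280 - - 379 \left(-1061 - \frac{54}{5}\right)\right) + 510 = \left(-17280 - \left(-379\right) \left(- \frac{5359}{5}\right)\right) + 510 = \left(-17280 - \frac{2031061}{5}\right) + 510 = - \frac{2117461}{5} + 510 = - \frac{2114911}{5}$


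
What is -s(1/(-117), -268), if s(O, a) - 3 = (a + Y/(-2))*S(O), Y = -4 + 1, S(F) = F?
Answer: -95/18 ≈ -5.2778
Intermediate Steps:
Y = -3
s(O, a) = 3 + O*(3/2 + a) (s(O, a) = 3 + (a - 3/(-2))*O = 3 + (a - 3*(-½))*O = 3 + (a + 3/2)*O = 3 + (3/2 + a)*O = 3 + O*(3/2 + a))
-s(1/(-117), -268) = -(3 + (3/2)/(-117) - 268/(-117)) = -(3 + (3/2)*(-1/117) - 1/117*(-268)) = -(3 - 1/78 + 268/117) = -1*95/18 = -95/18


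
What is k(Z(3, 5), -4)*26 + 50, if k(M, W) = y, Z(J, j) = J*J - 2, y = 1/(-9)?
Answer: 424/9 ≈ 47.111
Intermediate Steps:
y = -⅑ ≈ -0.11111
Z(J, j) = -2 + J² (Z(J, j) = J² - 2 = -2 + J²)
k(M, W) = -⅑
k(Z(3, 5), -4)*26 + 50 = -⅑*26 + 50 = -26/9 + 50 = 424/9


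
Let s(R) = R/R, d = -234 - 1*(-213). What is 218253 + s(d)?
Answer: 218254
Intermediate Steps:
d = -21 (d = -234 + 213 = -21)
s(R) = 1
218253 + s(d) = 218253 + 1 = 218254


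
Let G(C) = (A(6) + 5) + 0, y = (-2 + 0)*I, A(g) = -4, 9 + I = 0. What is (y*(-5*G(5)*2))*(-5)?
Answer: 900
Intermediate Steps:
I = -9 (I = -9 + 0 = -9)
y = 18 (y = (-2 + 0)*(-9) = -2*(-9) = 18)
G(C) = 1 (G(C) = (-4 + 5) + 0 = 1 + 0 = 1)
(y*(-5*G(5)*2))*(-5) = (18*(-5*1*2))*(-5) = (18*(-5*2))*(-5) = (18*(-10))*(-5) = -180*(-5) = 900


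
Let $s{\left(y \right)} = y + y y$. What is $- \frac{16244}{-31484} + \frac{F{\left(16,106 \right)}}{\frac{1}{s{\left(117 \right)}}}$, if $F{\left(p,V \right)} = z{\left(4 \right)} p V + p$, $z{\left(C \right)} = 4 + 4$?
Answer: $\frac{1476132885245}{7871} \approx 1.8754 \cdot 10^{8}$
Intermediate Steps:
$z{\left(C \right)} = 8$
$s{\left(y \right)} = y + y^{2}$
$F{\left(p,V \right)} = p + 8 V p$ ($F{\left(p,V \right)} = 8 p V + p = 8 V p + p = p + 8 V p$)
$- \frac{16244}{-31484} + \frac{F{\left(16,106 \right)}}{\frac{1}{s{\left(117 \right)}}} = - \frac{16244}{-31484} + \frac{16 \left(1 + 8 \cdot 106\right)}{\frac{1}{117 \left(1 + 117\right)}} = \left(-16244\right) \left(- \frac{1}{31484}\right) + \frac{16 \left(1 + 848\right)}{\frac{1}{117 \cdot 118}} = \frac{4061}{7871} + \frac{16 \cdot 849}{\frac{1}{13806}} = \frac{4061}{7871} + 13584 \frac{1}{\frac{1}{13806}} = \frac{4061}{7871} + 13584 \cdot 13806 = \frac{4061}{7871} + 187540704 = \frac{1476132885245}{7871}$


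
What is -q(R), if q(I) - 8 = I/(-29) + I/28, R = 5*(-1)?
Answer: -6491/812 ≈ -7.9938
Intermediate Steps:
R = -5
q(I) = 8 + I/812 (q(I) = 8 + (I/(-29) + I/28) = 8 + (I*(-1/29) + I*(1/28)) = 8 + (-I/29 + I/28) = 8 + I/812)
-q(R) = -(8 + (1/812)*(-5)) = -(8 - 5/812) = -1*6491/812 = -6491/812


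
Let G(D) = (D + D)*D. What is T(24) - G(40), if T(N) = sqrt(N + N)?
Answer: -3200 + 4*sqrt(3) ≈ -3193.1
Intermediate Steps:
G(D) = 2*D**2 (G(D) = (2*D)*D = 2*D**2)
T(N) = sqrt(2)*sqrt(N) (T(N) = sqrt(2*N) = sqrt(2)*sqrt(N))
T(24) - G(40) = sqrt(2)*sqrt(24) - 2*40**2 = sqrt(2)*(2*sqrt(6)) - 2*1600 = 4*sqrt(3) - 1*3200 = 4*sqrt(3) - 3200 = -3200 + 4*sqrt(3)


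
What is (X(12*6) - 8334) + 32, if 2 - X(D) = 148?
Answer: -8448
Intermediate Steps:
X(D) = -146 (X(D) = 2 - 1*148 = 2 - 148 = -146)
(X(12*6) - 8334) + 32 = (-146 - 8334) + 32 = -8480 + 32 = -8448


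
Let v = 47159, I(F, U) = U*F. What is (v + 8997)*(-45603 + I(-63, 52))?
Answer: -2744849124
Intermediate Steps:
I(F, U) = F*U
(v + 8997)*(-45603 + I(-63, 52)) = (47159 + 8997)*(-45603 - 63*52) = 56156*(-45603 - 3276) = 56156*(-48879) = -2744849124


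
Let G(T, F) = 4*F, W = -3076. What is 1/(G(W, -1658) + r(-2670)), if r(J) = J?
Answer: -1/9302 ≈ -0.00010750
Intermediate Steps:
1/(G(W, -1658) + r(-2670)) = 1/(4*(-1658) - 2670) = 1/(-6632 - 2670) = 1/(-9302) = -1/9302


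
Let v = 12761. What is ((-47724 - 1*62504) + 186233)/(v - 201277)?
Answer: -76005/188516 ≈ -0.40318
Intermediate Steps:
((-47724 - 1*62504) + 186233)/(v - 201277) = ((-47724 - 1*62504) + 186233)/(12761 - 201277) = ((-47724 - 62504) + 186233)/(-188516) = (-110228 + 186233)*(-1/188516) = 76005*(-1/188516) = -76005/188516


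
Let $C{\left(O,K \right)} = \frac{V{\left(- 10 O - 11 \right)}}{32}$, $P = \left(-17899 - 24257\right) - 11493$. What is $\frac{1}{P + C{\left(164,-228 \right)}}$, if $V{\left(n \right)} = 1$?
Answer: $- \frac{32}{1716767} \approx -1.864 \cdot 10^{-5}$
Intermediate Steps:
$P = -53649$ ($P = -42156 - 11493 = -53649$)
$C{\left(O,K \right)} = \frac{1}{32}$ ($C{\left(O,K \right)} = 1 \cdot \frac{1}{32} = \frac{1}{32}$)
$\frac{1}{P + C{\left(164,-228 \right)}} = \frac{1}{-53649 + \frac{1}{32}} = \frac{1}{- \frac{1716767}{32}} = - \frac{32}{1716767}$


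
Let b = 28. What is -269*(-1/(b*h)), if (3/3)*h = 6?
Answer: 269/168 ≈ 1.6012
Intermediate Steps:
h = 6
-269*(-1/(b*h)) = -269/((6/(-1))*28) = -269/((6*(-1))*28) = -269/((-6*28)) = -269/(-168) = -269*(-1/168) = 269/168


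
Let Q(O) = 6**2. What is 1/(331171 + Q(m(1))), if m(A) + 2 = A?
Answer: 1/331207 ≈ 3.0193e-6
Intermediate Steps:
m(A) = -2 + A
Q(O) = 36
1/(331171 + Q(m(1))) = 1/(331171 + 36) = 1/331207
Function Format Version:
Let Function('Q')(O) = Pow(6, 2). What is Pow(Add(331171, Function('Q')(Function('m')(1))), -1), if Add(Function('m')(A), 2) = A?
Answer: Rational(1, 331207) ≈ 3.0193e-6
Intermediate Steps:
Function('m')(A) = Add(-2, A)
Function('Q')(O) = 36
Pow(Add(331171, Function('Q')(Function('m')(1))), -1) = Pow(Add(331171, 36), -1) = Pow(331207, -1) = Rational(1, 331207)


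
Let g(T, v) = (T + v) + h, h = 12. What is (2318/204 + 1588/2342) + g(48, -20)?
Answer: 6215857/119442 ≈ 52.041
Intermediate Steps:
g(T, v) = 12 + T + v (g(T, v) = (T + v) + 12 = 12 + T + v)
(2318/204 + 1588/2342) + g(48, -20) = (2318/204 + 1588/2342) + (12 + 48 - 20) = (2318*(1/204) + 1588*(1/2342)) + 40 = (1159/102 + 794/1171) + 40 = 1438177/119442 + 40 = 6215857/119442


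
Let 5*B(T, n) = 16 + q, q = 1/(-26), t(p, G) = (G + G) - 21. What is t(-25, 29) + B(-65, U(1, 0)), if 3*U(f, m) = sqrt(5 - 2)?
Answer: 1045/26 ≈ 40.192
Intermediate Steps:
t(p, G) = -21 + 2*G (t(p, G) = 2*G - 21 = -21 + 2*G)
U(f, m) = sqrt(3)/3 (U(f, m) = sqrt(5 - 2)/3 = sqrt(3)/3)
q = -1/26 ≈ -0.038462
B(T, n) = 83/26 (B(T, n) = (16 - 1/26)/5 = (1/5)*(415/26) = 83/26)
t(-25, 29) + B(-65, U(1, 0)) = (-21 + 2*29) + 83/26 = (-21 + 58) + 83/26 = 37 + 83/26 = 1045/26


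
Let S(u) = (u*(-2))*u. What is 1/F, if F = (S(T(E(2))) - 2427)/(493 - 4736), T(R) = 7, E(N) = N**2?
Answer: 4243/2525 ≈ 1.6804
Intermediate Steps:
S(u) = -2*u**2 (S(u) = (-2*u)*u = -2*u**2)
F = 2525/4243 (F = (-2*7**2 - 2427)/(493 - 4736) = (-2*49 - 2427)/(-4243) = (-98 - 2427)*(-1/4243) = -2525*(-1/4243) = 2525/4243 ≈ 0.59510)
1/F = 1/(2525/4243) = 4243/2525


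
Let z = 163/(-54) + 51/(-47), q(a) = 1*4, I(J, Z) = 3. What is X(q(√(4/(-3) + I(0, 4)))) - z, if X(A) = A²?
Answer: 51023/2538 ≈ 20.104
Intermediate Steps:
q(a) = 4
z = -10415/2538 (z = 163*(-1/54) + 51*(-1/47) = -163/54 - 51/47 = -10415/2538 ≈ -4.1036)
X(q(√(4/(-3) + I(0, 4)))) - z = 4² - 1*(-10415/2538) = 16 + 10415/2538 = 51023/2538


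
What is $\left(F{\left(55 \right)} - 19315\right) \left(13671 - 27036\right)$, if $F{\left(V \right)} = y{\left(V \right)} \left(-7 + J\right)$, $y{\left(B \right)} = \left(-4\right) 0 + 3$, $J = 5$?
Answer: $258225165$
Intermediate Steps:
$y{\left(B \right)} = 3$ ($y{\left(B \right)} = 0 + 3 = 3$)
$F{\left(V \right)} = -6$ ($F{\left(V \right)} = 3 \left(-7 + 5\right) = 3 \left(-2\right) = -6$)
$\left(F{\left(55 \right)} - 19315\right) \left(13671 - 27036\right) = \left(-6 - 19315\right) \left(13671 - 27036\right) = \left(-19321\right) \left(-13365\right) = 258225165$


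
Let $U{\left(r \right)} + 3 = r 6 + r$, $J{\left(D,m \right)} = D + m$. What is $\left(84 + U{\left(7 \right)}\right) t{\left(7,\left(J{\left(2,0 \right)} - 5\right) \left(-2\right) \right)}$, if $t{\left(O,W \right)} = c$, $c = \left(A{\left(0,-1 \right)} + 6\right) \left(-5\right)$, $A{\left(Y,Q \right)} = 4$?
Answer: $-6500$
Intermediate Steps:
$U{\left(r \right)} = -3 + 7 r$ ($U{\left(r \right)} = -3 + \left(r 6 + r\right) = -3 + \left(6 r + r\right) = -3 + 7 r$)
$c = -50$ ($c = \left(4 + 6\right) \left(-5\right) = 10 \left(-5\right) = -50$)
$t{\left(O,W \right)} = -50$
$\left(84 + U{\left(7 \right)}\right) t{\left(7,\left(J{\left(2,0 \right)} - 5\right) \left(-2\right) \right)} = \left(84 + \left(-3 + 7 \cdot 7\right)\right) \left(-50\right) = \left(84 + \left(-3 + 49\right)\right) \left(-50\right) = \left(84 + 46\right) \left(-50\right) = 130 \left(-50\right) = -6500$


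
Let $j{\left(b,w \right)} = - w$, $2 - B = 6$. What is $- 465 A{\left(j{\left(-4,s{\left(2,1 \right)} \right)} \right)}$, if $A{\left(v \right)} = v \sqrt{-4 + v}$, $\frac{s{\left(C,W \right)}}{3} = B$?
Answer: $- 11160 \sqrt{2} \approx -15783.0$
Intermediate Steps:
$B = -4$ ($B = 2 - 6 = -4$)
$s{\left(C,W \right)} = -12$ ($s{\left(C,W \right)} = 3 \left(-4\right) = -12$)
$- 465 A{\left(j{\left(-4,s{\left(2,1 \right)} \right)} \right)} = - 465 \left(-1\right) \left(-12\right) \sqrt{-4 - -12} = - 465 \cdot 12 \sqrt{-4 + 12} = - 465 \cdot 12 \sqrt{8} = - 465 \cdot 12 \cdot 2 \sqrt{2} = - 465 \cdot 24 \sqrt{2} = - 11160 \sqrt{2}$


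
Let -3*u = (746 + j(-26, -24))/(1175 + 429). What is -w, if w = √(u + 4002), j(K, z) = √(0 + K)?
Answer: -√(23166024234 - 1203*I*√26)/2406 ≈ -63.26 + 8.3753e-6*I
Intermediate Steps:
j(K, z) = √K
u = -373/2406 - I*√26/4812 (u = -(746 + √(-26))/(3*(1175 + 429)) = -(746 + I*√26)/(3*1604) = -(373/802 + I*√26/1604)/3 = -373/2406 - I*√26/4812 ≈ -0.15503 - 0.0010596*I)
w = √(9628439/2406 - I*√26/4812) (w = √((-373/2406 - I*√26/4812) + 4002) = √(9628439/2406 - I*√26/4812) ≈ 63.26 - 0.e-5*I)
-w = -√(23166024234 - 1203*I*√26)/2406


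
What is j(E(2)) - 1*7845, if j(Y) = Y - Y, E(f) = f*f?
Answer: -7845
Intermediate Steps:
E(f) = f**2
j(Y) = 0
j(E(2)) - 1*7845 = 0 - 1*7845 = 0 - 7845 = -7845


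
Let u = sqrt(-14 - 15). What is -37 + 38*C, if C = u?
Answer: -37 + 38*I*sqrt(29) ≈ -37.0 + 204.64*I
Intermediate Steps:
u = I*sqrt(29) (u = sqrt(-29) = I*sqrt(29) ≈ 5.3852*I)
C = I*sqrt(29) ≈ 5.3852*I
-37 + 38*C = -37 + 38*(I*sqrt(29)) = -37 + 38*I*sqrt(29)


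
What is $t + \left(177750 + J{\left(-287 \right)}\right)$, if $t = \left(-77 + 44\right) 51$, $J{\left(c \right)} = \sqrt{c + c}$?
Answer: $176067 + i \sqrt{574} \approx 1.7607 \cdot 10^{5} + 23.958 i$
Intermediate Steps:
$J{\left(c \right)} = \sqrt{2} \sqrt{c}$ ($J{\left(c \right)} = \sqrt{2 c} = \sqrt{2} \sqrt{c}$)
$t = -1683$ ($t = \left(-33\right) 51 = -1683$)
$t + \left(177750 + J{\left(-287 \right)}\right) = -1683 + \left(177750 + \sqrt{2} \sqrt{-287}\right) = -1683 + \left(177750 + \sqrt{2} i \sqrt{287}\right) = -1683 + \left(177750 + i \sqrt{574}\right) = 176067 + i \sqrt{574}$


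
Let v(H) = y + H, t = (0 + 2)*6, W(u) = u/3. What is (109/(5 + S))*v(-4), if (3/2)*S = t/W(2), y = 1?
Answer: -327/17 ≈ -19.235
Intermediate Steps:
W(u) = u/3 (W(u) = u*(⅓) = u/3)
t = 12 (t = 2*6 = 12)
v(H) = 1 + H
S = 12 (S = 2*(12/(((⅓)*2)))/3 = 2*(12/(⅔))/3 = 2*(12*(3/2))/3 = (⅔)*18 = 12)
(109/(5 + S))*v(-4) = (109/(5 + 12))*(1 - 4) = (109/17)*(-3) = -327/17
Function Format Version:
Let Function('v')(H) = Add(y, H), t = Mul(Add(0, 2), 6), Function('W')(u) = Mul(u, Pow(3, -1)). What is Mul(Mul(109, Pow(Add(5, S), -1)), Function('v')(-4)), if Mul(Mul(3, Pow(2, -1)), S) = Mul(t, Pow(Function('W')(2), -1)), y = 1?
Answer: Rational(-327, 17) ≈ -19.235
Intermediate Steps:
Function('W')(u) = Mul(Rational(1, 3), u) (Function('W')(u) = Mul(u, Rational(1, 3)) = Mul(Rational(1, 3), u))
t = 12 (t = Mul(2, 6) = 12)
Function('v')(H) = Add(1, H)
S = 12 (S = Mul(Rational(2, 3), Mul(12, Pow(Mul(Rational(1, 3), 2), -1))) = Mul(Rational(2, 3), Mul(12, Pow(Rational(2, 3), -1))) = Mul(Rational(2, 3), Mul(12, Rational(3, 2))) = Mul(Rational(2, 3), 18) = 12)
Mul(Mul(109, Pow(Add(5, S), -1)), Function('v')(-4)) = Mul(Mul(109, Pow(Add(5, 12), -1)), Add(1, -4)) = Mul(Mul(109, Pow(17, -1)), -3) = Mul(Mul(109, Rational(1, 17)), -3) = Mul(Rational(109, 17), -3) = Rational(-327, 17)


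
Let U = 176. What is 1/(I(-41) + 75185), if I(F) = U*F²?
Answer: 1/371041 ≈ 2.6951e-6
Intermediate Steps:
I(F) = 176*F²
1/(I(-41) + 75185) = 1/(176*(-41)² + 75185) = 1/(176*1681 + 75185) = 1/(295856 + 75185) = 1/371041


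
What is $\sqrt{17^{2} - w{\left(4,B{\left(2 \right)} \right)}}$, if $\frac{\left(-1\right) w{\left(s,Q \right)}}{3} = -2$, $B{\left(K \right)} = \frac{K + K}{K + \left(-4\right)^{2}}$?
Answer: $\sqrt{283} \approx 16.823$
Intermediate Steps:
$B{\left(K \right)} = \frac{2 K}{16 + K}$ ($B{\left(K \right)} = \frac{2 K}{K + 16} = \frac{2 K}{16 + K}$)
$w{\left(s,Q \right)} = 6$ ($w{\left(s,Q \right)} = \left(-3\right) \left(-2\right) = 6$)
$\sqrt{17^{2} - w{\left(4,B{\left(2 \right)} \right)}} = \sqrt{17^{2} - 6} = \sqrt{289 - 6} = \sqrt{283}$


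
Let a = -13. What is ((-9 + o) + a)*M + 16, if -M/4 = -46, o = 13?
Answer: -1640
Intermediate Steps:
M = 184 (M = -4*(-46) = 184)
((-9 + o) + a)*M + 16 = ((-9 + 13) - 13)*184 + 16 = (4 - 13)*184 + 16 = -9*184 + 16 = -1656 + 16 = -1640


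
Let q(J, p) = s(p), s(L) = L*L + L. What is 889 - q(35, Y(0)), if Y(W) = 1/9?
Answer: 71999/81 ≈ 888.88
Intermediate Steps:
s(L) = L + L² (s(L) = L² + L = L + L²)
Y(W) = ⅑
q(J, p) = p*(1 + p)
889 - q(35, Y(0)) = 889 - (1 + ⅑)/9 = 889 - 10/(9*9) = 889 - 1*10/81 = 889 - 10/81 = 71999/81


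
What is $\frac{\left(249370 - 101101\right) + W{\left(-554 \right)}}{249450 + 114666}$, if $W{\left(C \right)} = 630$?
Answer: $\frac{49633}{121372} \approx 0.40893$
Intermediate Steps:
$\frac{\left(249370 - 101101\right) + W{\left(-554 \right)}}{249450 + 114666} = \frac{\left(249370 - 101101\right) + 630}{249450 + 114666} = \frac{148269 + 630}{364116} = 148899 \cdot \frac{1}{364116} = \frac{49633}{121372}$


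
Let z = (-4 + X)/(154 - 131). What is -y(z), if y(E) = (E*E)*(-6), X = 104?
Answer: 60000/529 ≈ 113.42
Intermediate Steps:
z = 100/23 (z = (-4 + 104)/(154 - 131) = 100/23 ≈ 4.3478)
y(E) = -6*E**2 (y(E) = E**2*(-6) = -6*E**2)
-y(z) = -(-6)*(100/23)**2 = -(-6)*10000/529 = -1*(-60000/529) = 60000/529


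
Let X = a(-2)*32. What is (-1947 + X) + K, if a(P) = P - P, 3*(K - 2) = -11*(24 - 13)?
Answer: -5956/3 ≈ -1985.3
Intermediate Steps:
K = -115/3 (K = 2 + (-11*(24 - 13))/3 = 2 + (-11*11)/3 = 2 + (1/3)*(-121) = 2 - 121/3 = -115/3 ≈ -38.333)
a(P) = 0
X = 0 (X = 0*32 = 0)
(-1947 + X) + K = (-1947 + 0) - 115/3 = -1947 - 115/3 = -5956/3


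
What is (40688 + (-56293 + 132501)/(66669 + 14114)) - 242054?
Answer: -16266873370/80783 ≈ -2.0137e+5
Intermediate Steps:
(40688 + (-56293 + 132501)/(66669 + 14114)) - 242054 = (40688 + 76208/80783) - 242054 = 3286974912/80783 - 242054 = -16266873370/80783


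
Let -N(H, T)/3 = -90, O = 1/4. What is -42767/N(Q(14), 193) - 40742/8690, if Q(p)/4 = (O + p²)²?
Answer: -38264557/234630 ≈ -163.08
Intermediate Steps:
O = ¼ ≈ 0.25000
Q(p) = 4*(¼ + p²)²
N(H, T) = 270 (N(H, T) = -3*(-90) = 270)
-42767/N(Q(14), 193) - 40742/8690 = -42767/270 - 40742/8690 = -42767*1/270 - 40742*1/8690 = -42767/270 - 20371/4345 = -38264557/234630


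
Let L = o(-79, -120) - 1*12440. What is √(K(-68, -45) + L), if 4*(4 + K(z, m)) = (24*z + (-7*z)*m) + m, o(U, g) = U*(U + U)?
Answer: I*√22945/2 ≈ 75.738*I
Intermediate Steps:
o(U, g) = 2*U² (o(U, g) = U*(2*U) = 2*U²)
L = 42 (L = 2*(-79)² - 1*12440 = 2*6241 - 12440 = 12482 - 12440 = 42)
K(z, m) = -4 + 6*z + m/4 - 7*m*z/4 (K(z, m) = -4 + ((24*z + (-7*z)*m) + m)/4 = -4 + ((24*z - 7*m*z) + m)/4 = -4 + (m + 24*z - 7*m*z)/4 = -4 + (6*z + m/4 - 7*m*z/4) = -4 + 6*z + m/4 - 7*m*z/4)
√(K(-68, -45) + L) = √((-4 + 6*(-68) + (¼)*(-45) - 7/4*(-45)*(-68)) + 42) = √((-4 - 408 - 45/4 - 5355) + 42) = √(-23113/4 + 42) = √(-22945/4) = I*√22945/2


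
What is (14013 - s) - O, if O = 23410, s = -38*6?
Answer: -9169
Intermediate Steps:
s = -228
(14013 - s) - O = (14013 - 1*(-228)) - 1*23410 = (14013 + 228) - 23410 = 14241 - 23410 = -9169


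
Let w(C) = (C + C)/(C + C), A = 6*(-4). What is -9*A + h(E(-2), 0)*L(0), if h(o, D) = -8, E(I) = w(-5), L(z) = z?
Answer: 216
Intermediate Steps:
A = -24
w(C) = 1 (w(C) = (2*C)/((2*C)) = (2*C)*(1/(2*C)) = 1)
E(I) = 1
-9*A + h(E(-2), 0)*L(0) = -9*(-24) - 8*0 = 216 + 0 = 216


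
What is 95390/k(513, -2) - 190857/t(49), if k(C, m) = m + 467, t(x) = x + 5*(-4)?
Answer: -17196439/2697 ≈ -6376.1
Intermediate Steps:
t(x) = -20 + x (t(x) = x - 20 = -20 + x)
k(C, m) = 467 + m
95390/k(513, -2) - 190857/t(49) = 95390/(467 - 2) - 190857/(-20 + 49) = 95390/465 - 190857/29 = 95390*(1/465) - 190857*1/29 = 19078/93 - 190857/29 = -17196439/2697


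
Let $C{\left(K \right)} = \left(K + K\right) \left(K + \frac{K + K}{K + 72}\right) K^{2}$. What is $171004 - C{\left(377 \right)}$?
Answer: $- \frac{18220911901386}{449} \approx -4.0581 \cdot 10^{10}$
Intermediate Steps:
$C{\left(K \right)} = 2 K^{3} \left(K + \frac{2 K}{72 + K}\right)$ ($C{\left(K \right)} = 2 K \left(K + \frac{2 K}{72 + K}\right) K^{2} = 2 K^{3} \left(K + \frac{2 K}{72 + K}\right)$)
$171004 - C{\left(377 \right)} = 171004 - \frac{2 \cdot 377^{4} \left(74 + 377\right)}{72 + 377} = 171004 - 2 \cdot 20200652641 \cdot \frac{1}{449} \cdot 451 = 171004 - \frac{18220988682182}{449} = - \frac{18220911901386}{449}$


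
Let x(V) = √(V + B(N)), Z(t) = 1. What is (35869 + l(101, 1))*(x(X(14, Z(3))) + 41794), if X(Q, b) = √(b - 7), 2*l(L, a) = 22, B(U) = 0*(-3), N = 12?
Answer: 1499568720 + 35880*6^(¼)*√I ≈ 1.4996e+9 + 39708.0*I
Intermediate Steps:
B(U) = 0
l(L, a) = 11 (l(L, a) = (½)*22 = 11)
X(Q, b) = √(-7 + b)
x(V) = √V (x(V) = √(V + 0) = √V)
(35869 + l(101, 1))*(x(X(14, Z(3))) + 41794) = (35869 + 11)*(√(√(-7 + 1)) + 41794) = 35880*(√(√(-6)) + 41794) = 35880*(√(I*√6) + 41794) = 35880*(6^(¼)*√I + 41794) = 35880*(41794 + 6^(¼)*√I) = 1499568720 + 35880*6^(¼)*√I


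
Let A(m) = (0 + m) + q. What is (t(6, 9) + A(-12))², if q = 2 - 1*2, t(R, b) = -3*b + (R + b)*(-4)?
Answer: 9801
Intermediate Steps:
t(R, b) = -7*b - 4*R (t(R, b) = -3*b + (-4*R - 4*b) = -7*b - 4*R)
q = 0 (q = 2 - 2 = 0)
A(m) = m (A(m) = (0 + m) + 0 = m + 0 = m)
(t(6, 9) + A(-12))² = ((-7*9 - 4*6) - 12)² = ((-63 - 24) - 12)² = (-87 - 12)² = (-99)² = 9801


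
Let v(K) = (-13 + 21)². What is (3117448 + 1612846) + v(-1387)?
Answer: 4730358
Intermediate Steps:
v(K) = 64 (v(K) = 8² = 64)
(3117448 + 1612846) + v(-1387) = (3117448 + 1612846) + 64 = 4730294 + 64 = 4730358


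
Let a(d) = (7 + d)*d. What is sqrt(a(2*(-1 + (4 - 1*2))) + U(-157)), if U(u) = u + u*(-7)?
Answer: 8*sqrt(15) ≈ 30.984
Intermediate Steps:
U(u) = -6*u (U(u) = u - 7*u = -6*u)
a(d) = d*(7 + d)
sqrt(a(2*(-1 + (4 - 1*2))) + U(-157)) = sqrt((2*(-1 + (4 - 1*2)))*(7 + 2*(-1 + (4 - 1*2))) - 6*(-157)) = sqrt((2*(-1 + (4 - 2)))*(7 + 2*(-1 + (4 - 2))) + 942) = sqrt((2*(-1 + 2))*(7 + 2*(-1 + 2)) + 942) = sqrt((2*1)*(7 + 2*1) + 942) = sqrt(2*(7 + 2) + 942) = sqrt(2*9 + 942) = sqrt(18 + 942) = sqrt(960) = 8*sqrt(15)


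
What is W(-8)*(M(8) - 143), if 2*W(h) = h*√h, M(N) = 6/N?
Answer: 1138*I*√2 ≈ 1609.4*I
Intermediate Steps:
W(h) = h^(3/2)/2 (W(h) = (h*√h)/2 = h^(3/2)/2)
W(-8)*(M(8) - 143) = ((-8)^(3/2)/2)*(6/8 - 143) = ((-16*I*√2)/2)*(6*(⅛) - 143) = (-8*I*√2)*(¾ - 143) = -8*I*√2*(-569/4) = 1138*I*√2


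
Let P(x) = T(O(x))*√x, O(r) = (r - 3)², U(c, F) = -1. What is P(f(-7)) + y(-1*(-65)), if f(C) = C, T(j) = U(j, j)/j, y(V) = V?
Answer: 65 - I*√7/100 ≈ 65.0 - 0.026458*I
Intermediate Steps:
O(r) = (-3 + r)²
T(j) = -1/j
P(x) = -√x/(-3 + x)² (P(x) = (-1/((-3 + x)²))*√x = (-1/(-3 + x)²)*√x = -√x/(-3 + x)²)
P(f(-7)) + y(-1*(-65)) = -√(-7)/(-3 - 7)² - 1*(-65) = -1*I*√7/(-10)² + 65 = -1*I*√7*1/100 + 65 = -I*√7/100 + 65 = 65 - I*√7/100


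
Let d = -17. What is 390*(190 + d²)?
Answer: 186810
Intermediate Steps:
390*(190 + d²) = 390*(190 + (-17)²) = 390*(190 + 289) = 390*479 = 186810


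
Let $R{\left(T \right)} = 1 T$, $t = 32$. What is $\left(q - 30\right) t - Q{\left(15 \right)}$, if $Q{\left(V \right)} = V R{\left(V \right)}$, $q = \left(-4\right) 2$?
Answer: $-1441$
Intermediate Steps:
$R{\left(T \right)} = T$
$q = -8$
$Q{\left(V \right)} = V^{2}$ ($Q{\left(V \right)} = V V = V^{2}$)
$\left(q - 30\right) t - Q{\left(15 \right)} = \left(-8 - 30\right) 32 - 15^{2} = \left(-38\right) 32 - 225 = -1216 - 225 = -1441$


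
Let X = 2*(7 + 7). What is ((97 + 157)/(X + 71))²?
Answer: 64516/9801 ≈ 6.5826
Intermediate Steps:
X = 28 (X = 2*14 = 28)
((97 + 157)/(X + 71))² = ((97 + 157)/(28 + 71))² = (254/99)² = 64516/9801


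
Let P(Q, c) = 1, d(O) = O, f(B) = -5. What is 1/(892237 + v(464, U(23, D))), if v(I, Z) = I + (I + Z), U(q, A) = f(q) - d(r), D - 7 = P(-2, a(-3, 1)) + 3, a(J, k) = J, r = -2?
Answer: 1/893162 ≈ 1.1196e-6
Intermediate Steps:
D = 11 (D = 7 + (1 + 3) = 7 + 4 = 11)
U(q, A) = -3 (U(q, A) = -5 - 1*(-2) = -5 + 2 = -3)
v(I, Z) = Z + 2*I
1/(892237 + v(464, U(23, D))) = 1/(892237 + (-3 + 2*464)) = 1/(892237 + (-3 + 928)) = 1/(892237 + 925) = 1/893162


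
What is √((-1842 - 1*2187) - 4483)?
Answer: 8*I*√133 ≈ 92.26*I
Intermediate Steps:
√((-1842 - 1*2187) - 4483) = √((-1842 - 2187) - 4483) = √(-4029 - 4483) = √(-8512) = 8*I*√133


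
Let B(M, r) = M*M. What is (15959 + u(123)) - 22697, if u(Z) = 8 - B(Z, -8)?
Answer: -21859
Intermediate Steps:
B(M, r) = M²
u(Z) = 8 - Z²
(15959 + u(123)) - 22697 = (15959 + (8 - 1*123²)) - 22697 = (15959 + (8 - 1*15129)) - 22697 = (15959 + (8 - 15129)) - 22697 = (15959 - 15121) - 22697 = 838 - 22697 = -21859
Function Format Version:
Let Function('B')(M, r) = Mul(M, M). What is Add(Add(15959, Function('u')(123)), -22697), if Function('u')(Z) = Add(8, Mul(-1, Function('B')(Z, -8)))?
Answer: -21859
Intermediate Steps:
Function('B')(M, r) = Pow(M, 2)
Function('u')(Z) = Add(8, Mul(-1, Pow(Z, 2)))
Add(Add(15959, Function('u')(123)), -22697) = Add(Add(15959, Add(8, Mul(-1, Pow(123, 2)))), -22697) = Add(Add(15959, Add(8, Mul(-1, 15129))), -22697) = Add(Add(15959, Add(8, -15129)), -22697) = Add(Add(15959, -15121), -22697) = Add(838, -22697) = -21859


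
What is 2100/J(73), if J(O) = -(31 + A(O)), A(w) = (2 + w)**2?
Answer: -75/202 ≈ -0.37129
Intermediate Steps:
J(O) = -31 - (2 + O)**2 (J(O) = -(31 + (2 + O)**2) = -31 - (2 + O)**2)
2100/J(73) = 2100/(-31 - (2 + 73)**2) = 2100/(-31 - 1*75**2) = 2100/(-31 - 1*5625) = 2100/(-31 - 5625) = 2100/(-5656) = 2100*(-1/5656) = -75/202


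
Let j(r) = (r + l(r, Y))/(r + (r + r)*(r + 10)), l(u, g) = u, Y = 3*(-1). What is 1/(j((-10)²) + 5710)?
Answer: 221/1261912 ≈ 0.00017513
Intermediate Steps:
Y = -3
j(r) = 2*r/(r + 2*r*(10 + r)) (j(r) = (r + r)/(r + (r + r)*(r + 10)) = (2*r)/(r + (2*r)*(10 + r)) = (2*r)/(r + 2*r*(10 + r)) = 2*r/(r + 2*r*(10 + r)))
1/(j((-10)²) + 5710) = 1/(2/(21 + 2*(-10)²) + 5710) = 1/(2/(21 + 2*100) + 5710) = 1/(2/(21 + 200) + 5710) = 1/(2/221 + 5710) = 1/(1261912/221) = 221/1261912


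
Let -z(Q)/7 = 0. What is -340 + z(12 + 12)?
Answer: -340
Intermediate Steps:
z(Q) = 0 (z(Q) = -7*0 = 0)
-340 + z(12 + 12) = -340 + 0 = -340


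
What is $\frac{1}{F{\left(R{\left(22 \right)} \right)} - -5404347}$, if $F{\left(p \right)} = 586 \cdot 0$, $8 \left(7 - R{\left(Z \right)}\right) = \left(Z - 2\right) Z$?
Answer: $\frac{1}{5404347} \approx 1.8504 \cdot 10^{-7}$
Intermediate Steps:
$R{\left(Z \right)} = 7 - \frac{Z \left(-2 + Z\right)}{8}$ ($R{\left(Z \right)} = 7 - \frac{\left(Z - 2\right) Z}{8} = 7 - \frac{\left(-2 + Z\right) Z}{8} = 7 - \frac{Z \left(-2 + Z\right)}{8}$)
$F{\left(p \right)} = 0$
$\frac{1}{F{\left(R{\left(22 \right)} \right)} - -5404347} = \frac{1}{0 - -5404347} = \frac{1}{0 + 5404347} = \frac{1}{5404347}$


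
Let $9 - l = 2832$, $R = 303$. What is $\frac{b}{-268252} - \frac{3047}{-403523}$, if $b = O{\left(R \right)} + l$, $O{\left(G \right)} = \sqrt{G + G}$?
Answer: $\frac{1956509273}{108245851796} - \frac{\sqrt{606}}{268252} \approx 0.017983$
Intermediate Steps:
$l = -2823$ ($l = 9 - 2832 = -2823$)
$O{\left(G \right)} = \sqrt{2} \sqrt{G}$ ($O{\left(G \right)} = \sqrt{2 G} = \sqrt{2} \sqrt{G}$)
$b = -2823 + \sqrt{606}$ ($b = \sqrt{2} \sqrt{303} - 2823 = \sqrt{606} - 2823 = -2823 + \sqrt{606} \approx -2798.4$)
$\frac{b}{-268252} - \frac{3047}{-403523} = \frac{-2823 + \sqrt{606}}{-268252} - \frac{3047}{-403523} = \left(-2823 + \sqrt{606}\right) \left(- \frac{1}{268252}\right) - - \frac{3047}{403523} = \left(\frac{2823}{268252} - \frac{\sqrt{606}}{268252}\right) + \frac{3047}{403523} = \frac{1956509273}{108245851796} - \frac{\sqrt{606}}{268252}$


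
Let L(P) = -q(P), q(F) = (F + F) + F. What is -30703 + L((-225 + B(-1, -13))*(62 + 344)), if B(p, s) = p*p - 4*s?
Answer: 178793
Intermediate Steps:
q(F) = 3*F (q(F) = 2*F + F = 3*F)
B(p, s) = p**2 - 4*s
L(P) = -3*P
-30703 + L((-225 + B(-1, -13))*(62 + 344)) = -30703 - 3*(-225 + ((-1)**2 - 4*(-13)))*(62 + 344) = -30703 - 3*(-225 + (1 + 52))*406 = -30703 - 3*(-225 + 53)*406 = -30703 - (-516)*406 = -30703 - 3*(-69832) = -30703 + 209496 = 178793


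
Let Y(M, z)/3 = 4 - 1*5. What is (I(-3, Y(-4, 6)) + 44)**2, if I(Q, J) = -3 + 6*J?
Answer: 529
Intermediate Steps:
Y(M, z) = -3 (Y(M, z) = 3*(4 - 1*5) = 3*(4 - 5) = 3*(-1) = -3)
(I(-3, Y(-4, 6)) + 44)**2 = ((-3 + 6*(-3)) + 44)**2 = ((-3 - 18) + 44)**2 = (-21 + 44)**2 = 23**2 = 529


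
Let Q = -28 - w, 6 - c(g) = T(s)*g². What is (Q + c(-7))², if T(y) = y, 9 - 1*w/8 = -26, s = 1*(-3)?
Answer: 24025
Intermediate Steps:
s = -3
w = 280 (w = 72 - 8*(-26) = 72 + 208 = 280)
c(g) = 6 + 3*g² (c(g) = 6 - (-3)*g² = 6 + 3*g²)
Q = -308 (Q = -28 - 1*280 = -28 - 280 = -308)
(Q + c(-7))² = (-308 + (6 + 3*(-7)²))² = (-308 + (6 + 3*49))² = (-308 + (6 + 147))² = (-308 + 153)² = (-155)² = 24025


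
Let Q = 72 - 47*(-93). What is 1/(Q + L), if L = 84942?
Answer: 1/89385 ≈ 1.1188e-5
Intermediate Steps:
Q = 4443 (Q = 72 + 4371 = 4443)
1/(Q + L) = 1/(4443 + 84942) = 1/89385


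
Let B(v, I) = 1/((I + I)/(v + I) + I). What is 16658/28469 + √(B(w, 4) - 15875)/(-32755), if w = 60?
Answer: 16658/28469 - I*√17287611/1080915 ≈ 0.58513 - 0.0038466*I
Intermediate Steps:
B(v, I) = 1/(I + 2*I/(I + v)) (B(v, I) = 1/((2*I)/(I + v) + I) = 1/(2*I/(I + v) + I) = 1/(I + 2*I/(I + v)))
16658/28469 + √(B(w, 4) - 15875)/(-32755) = 16658/28469 + √((4 + 60)/(4*(2 + 4 + 60)) - 15875)/(-32755) = 16658*(1/28469) + √((¼)*64/66 - 15875)*(-1/32755) = 16658/28469 + √((¼)*(1/66)*64 - 15875)*(-1/32755) = 16658/28469 + √(8/33 - 15875)*(-1/32755) = 16658/28469 + √(-523867/33)*(-1/32755) = 16658/28469 + (I*√17287611/33)*(-1/32755) = 16658/28469 - I*√17287611/1080915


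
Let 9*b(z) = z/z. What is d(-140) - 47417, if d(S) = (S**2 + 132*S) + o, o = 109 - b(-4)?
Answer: -415693/9 ≈ -46188.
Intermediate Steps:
b(z) = 1/9 (b(z) = (z/z)/9 = (1/9)*1 = 1/9)
o = 980/9 (o = 109 - 1*1/9 = 109 - 1/9 = 980/9 ≈ 108.89)
d(S) = 980/9 + S**2 + 132*S (d(S) = (S**2 + 132*S) + 980/9 = 980/9 + S**2 + 132*S)
d(-140) - 47417 = (980/9 + (-140)**2 + 132*(-140)) - 47417 = (980/9 + 19600 - 18480) - 47417 = 11060/9 - 47417 = -415693/9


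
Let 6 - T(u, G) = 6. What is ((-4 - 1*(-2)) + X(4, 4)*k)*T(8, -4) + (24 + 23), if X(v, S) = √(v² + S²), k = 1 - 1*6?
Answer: 47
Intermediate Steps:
T(u, G) = 0 (T(u, G) = 6 - 1*6 = 6 - 6 = 0)
k = -5 (k = 1 - 6 = -5)
X(v, S) = √(S² + v²)
((-4 - 1*(-2)) + X(4, 4)*k)*T(8, -4) + (24 + 23) = ((-4 - 1*(-2)) + √(4² + 4²)*(-5))*0 + (24 + 23) = ((-4 + 2) + √(16 + 16)*(-5))*0 + 47 = (-2 + √32*(-5))*0 + 47 = (-2 + (4*√2)*(-5))*0 + 47 = (-2 - 20*√2)*0 + 47 = 0 + 47 = 47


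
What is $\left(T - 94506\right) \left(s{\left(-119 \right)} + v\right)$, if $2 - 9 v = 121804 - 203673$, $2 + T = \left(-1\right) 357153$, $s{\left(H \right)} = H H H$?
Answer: $\frac{6813107454160}{9} \approx 7.5701 \cdot 10^{11}$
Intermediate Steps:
$s{\left(H \right)} = H^{3}$ ($s{\left(H \right)} = H^{2} H = H^{3}$)
$T = -357155$ ($T = -2 - 357153 = -357155$)
$v = \frac{81871}{9}$ ($v = \frac{2}{9} - \frac{121804 - 203673}{9} = \frac{2}{9} - - \frac{81869}{9} = \frac{2}{9} + \frac{81869}{9} = \frac{81871}{9} \approx 9096.8$)
$\left(T - 94506\right) \left(s{\left(-119 \right)} + v\right) = \left(-357155 - 94506\right) \left(\left(-119\right)^{3} + \frac{81871}{9}\right) = - 451661 \left(-1685159 + \frac{81871}{9}\right) = \left(-451661\right) \left(- \frac{15084560}{9}\right) = \frac{6813107454160}{9}$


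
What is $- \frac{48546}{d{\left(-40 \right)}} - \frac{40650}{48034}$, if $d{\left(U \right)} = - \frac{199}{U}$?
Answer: $- \frac{46641215955}{4779383} \approx -9758.8$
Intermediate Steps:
$- \frac{48546}{d{\left(-40 \right)}} - \frac{40650}{48034} = - \frac{48546}{\left(-199\right) \frac{1}{-40}} - \frac{40650}{48034} = - \frac{48546}{\left(-199\right) \left(- \frac{1}{40}\right)} - \frac{20325}{24017} = - \frac{48546}{\frac{199}{40}} - \frac{20325}{24017} = \left(-48546\right) \frac{40}{199} - \frac{20325}{24017} = - \frac{1941840}{199} - \frac{20325}{24017} = - \frac{46641215955}{4779383}$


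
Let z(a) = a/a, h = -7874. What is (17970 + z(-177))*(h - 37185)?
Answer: -809755289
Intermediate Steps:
z(a) = 1
(17970 + z(-177))*(h - 37185) = (17970 + 1)*(-7874 - 37185) = 17971*(-45059) = -809755289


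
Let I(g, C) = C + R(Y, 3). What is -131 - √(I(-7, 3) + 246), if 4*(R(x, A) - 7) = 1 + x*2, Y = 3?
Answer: -131 - √1031/2 ≈ -147.05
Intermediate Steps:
R(x, A) = 29/4 + x/2 (R(x, A) = 7 + (1 + x*2)/4 = 7 + (1 + 2*x)/4 = 7 + (¼ + x/2) = 29/4 + x/2)
I(g, C) = 35/4 + C (I(g, C) = C + (29/4 + (½)*3) = C + (29/4 + 3/2) = C + 35/4 = 35/4 + C)
-131 - √(I(-7, 3) + 246) = -131 - √((35/4 + 3) + 246) = -131 - √(47/4 + 246) = -131 - √(1031/4) = -131 - √1031/2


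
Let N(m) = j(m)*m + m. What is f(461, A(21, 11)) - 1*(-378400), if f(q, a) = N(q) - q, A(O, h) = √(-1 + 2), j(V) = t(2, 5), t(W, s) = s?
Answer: 380705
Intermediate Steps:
j(V) = 5
A(O, h) = 1 (A(O, h) = √1 = 1)
N(m) = 6*m (N(m) = 5*m + m = 6*m)
f(q, a) = 5*q (f(q, a) = 6*q - q = 5*q)
f(461, A(21, 11)) - 1*(-378400) = 5*461 - 1*(-378400) = 2305 + 378400 = 380705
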